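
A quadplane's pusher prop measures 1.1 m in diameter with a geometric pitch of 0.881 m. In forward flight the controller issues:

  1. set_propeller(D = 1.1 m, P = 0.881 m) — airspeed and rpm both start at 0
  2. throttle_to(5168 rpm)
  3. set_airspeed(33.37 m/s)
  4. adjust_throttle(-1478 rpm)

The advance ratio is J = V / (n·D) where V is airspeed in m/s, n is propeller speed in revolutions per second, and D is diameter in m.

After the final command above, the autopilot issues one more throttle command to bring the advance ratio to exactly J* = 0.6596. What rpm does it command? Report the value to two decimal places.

rpm = 2759.52

set_propeller: D = 1.1 m, P = 0.881 m (p = P/D = 0.800909); state ← (V=0, rpm=0)
throttle_to(5168): rpm ← 5168
set_airspeed(33.37): V ← 33.37 m/s
adjust_throttle(-1478): rpm ← 5168 -1478 = 3690
final state: V = 33.37 m/s, rpm = 3690 → n = rpm/60 = 61.500000 rev/s
target J* = 0.6596; solve J* = V/(n·D) for n: n = V/(J*·D) = 33.37/(0.6596 × 1.1) = 45.992061 rev/s
rpm = 60·n = 2759.523678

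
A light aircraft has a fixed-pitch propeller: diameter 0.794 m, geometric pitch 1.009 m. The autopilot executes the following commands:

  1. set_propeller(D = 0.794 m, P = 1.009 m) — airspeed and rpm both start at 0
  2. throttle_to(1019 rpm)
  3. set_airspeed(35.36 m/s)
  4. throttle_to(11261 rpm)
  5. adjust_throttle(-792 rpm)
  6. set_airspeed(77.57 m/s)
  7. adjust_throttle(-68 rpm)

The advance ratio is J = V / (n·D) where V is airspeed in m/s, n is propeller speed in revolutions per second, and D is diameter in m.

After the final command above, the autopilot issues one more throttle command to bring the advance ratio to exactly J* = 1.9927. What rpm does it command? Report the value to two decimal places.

rpm = 2941.59

set_propeller: D = 0.794 m, P = 1.009 m (p = P/D = 1.270781); state ← (V=0, rpm=0)
throttle_to(1019): rpm ← 1019
set_airspeed(35.36): V ← 35.36 m/s
throttle_to(11261): rpm ← 11261
adjust_throttle(-792): rpm ← 11261 -792 = 10469
set_airspeed(77.57): V ← 77.57 m/s
adjust_throttle(-68): rpm ← 10469 -68 = 10401
final state: V = 77.57 m/s, rpm = 10401 → n = rpm/60 = 173.350000 rev/s
target J* = 1.9927; solve J* = V/(n·D) for n: n = V/(J*·D) = 77.57/(1.9927 × 0.794) = 49.026554 rev/s
rpm = 60·n = 2941.593238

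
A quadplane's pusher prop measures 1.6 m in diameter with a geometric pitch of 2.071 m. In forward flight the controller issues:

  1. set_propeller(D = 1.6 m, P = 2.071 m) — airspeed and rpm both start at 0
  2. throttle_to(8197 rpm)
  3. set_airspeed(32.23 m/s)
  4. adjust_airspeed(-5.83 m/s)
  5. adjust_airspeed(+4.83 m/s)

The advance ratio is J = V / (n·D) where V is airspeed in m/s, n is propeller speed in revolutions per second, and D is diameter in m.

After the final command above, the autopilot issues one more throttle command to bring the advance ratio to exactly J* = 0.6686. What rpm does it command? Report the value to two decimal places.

set_propeller: D = 1.6 m, P = 2.071 m (p = P/D = 1.294375); state ← (V=0, rpm=0)
throttle_to(8197): rpm ← 8197
set_airspeed(32.23): V ← 32.23 m/s
adjust_airspeed(-5.83): V ← 32.23 -5.83 = 26.4 m/s
adjust_airspeed(+4.83): V ← 26.4 +4.83 = 31.23 m/s
final state: V = 31.23 m/s, rpm = 8197 → n = rpm/60 = 136.616667 rev/s
target J* = 0.6686; solve J* = V/(n·D) for n: n = V/(J*·D) = 31.23/(0.6686 × 1.6) = 29.193464 rev/s
rpm = 60·n = 1751.607837

rpm = 1751.61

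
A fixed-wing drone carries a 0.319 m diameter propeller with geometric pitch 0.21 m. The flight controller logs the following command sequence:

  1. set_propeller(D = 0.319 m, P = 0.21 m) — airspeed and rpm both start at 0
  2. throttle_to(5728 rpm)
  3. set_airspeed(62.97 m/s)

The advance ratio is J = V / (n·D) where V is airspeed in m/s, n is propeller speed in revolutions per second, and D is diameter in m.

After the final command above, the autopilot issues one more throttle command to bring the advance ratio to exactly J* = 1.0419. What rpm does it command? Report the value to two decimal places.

rpm = 11367.59

set_propeller: D = 0.319 m, P = 0.21 m (p = P/D = 0.658307); state ← (V=0, rpm=0)
throttle_to(5728): rpm ← 5728
set_airspeed(62.97): V ← 62.97 m/s
final state: V = 62.97 m/s, rpm = 5728 → n = rpm/60 = 95.466667 rev/s
target J* = 1.0419; solve J* = V/(n·D) for n: n = V/(J*·D) = 62.97/(1.0419 × 0.319) = 189.459755 rev/s
rpm = 60·n = 11367.585322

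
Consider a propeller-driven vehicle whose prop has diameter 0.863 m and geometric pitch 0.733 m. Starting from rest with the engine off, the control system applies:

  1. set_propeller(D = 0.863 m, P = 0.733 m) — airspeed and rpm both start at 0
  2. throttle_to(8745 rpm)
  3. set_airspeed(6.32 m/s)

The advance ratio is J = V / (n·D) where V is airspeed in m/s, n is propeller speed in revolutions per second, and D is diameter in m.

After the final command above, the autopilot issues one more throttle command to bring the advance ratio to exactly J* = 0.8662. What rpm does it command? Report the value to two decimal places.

rpm = 507.27

set_propeller: D = 0.863 m, P = 0.733 m (p = P/D = 0.849363); state ← (V=0, rpm=0)
throttle_to(8745): rpm ← 8745
set_airspeed(6.32): V ← 6.32 m/s
final state: V = 6.32 m/s, rpm = 8745 → n = rpm/60 = 145.750000 rev/s
target J* = 0.8662; solve J* = V/(n·D) for n: n = V/(J*·D) = 6.32/(0.8662 × 0.863) = 8.454503 rev/s
rpm = 60·n = 507.270204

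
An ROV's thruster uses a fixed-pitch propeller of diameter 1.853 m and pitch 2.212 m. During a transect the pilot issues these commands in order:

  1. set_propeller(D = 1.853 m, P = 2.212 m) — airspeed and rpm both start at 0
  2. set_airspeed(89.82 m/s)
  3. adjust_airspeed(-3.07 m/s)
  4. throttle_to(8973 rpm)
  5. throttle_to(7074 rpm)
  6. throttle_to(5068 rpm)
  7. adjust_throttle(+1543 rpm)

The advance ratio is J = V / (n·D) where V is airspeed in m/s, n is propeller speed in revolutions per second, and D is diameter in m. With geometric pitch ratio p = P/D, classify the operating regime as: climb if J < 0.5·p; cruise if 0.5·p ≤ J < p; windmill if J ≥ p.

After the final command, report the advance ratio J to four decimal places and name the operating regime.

set_propeller: D = 1.853 m, P = 2.212 m (p = P/D = 1.193740); state ← (V=0, rpm=0)
set_airspeed(89.82): V ← 89.82 m/s
adjust_airspeed(-3.07): V ← 89.82 -3.07 = 86.75 m/s
throttle_to(8973): rpm ← 8973
throttle_to(7074): rpm ← 7074
throttle_to(5068): rpm ← 5068
adjust_throttle(+1543): rpm ← 5068 +1543 = 6611
final state: V = 86.75 m/s, rpm = 6611 → n = rpm/60 = 110.183333 rev/s
J = V / (n·D) = 86.75 / (110.183333 × 1.853) = 0.424892
regime bands: climb J<0.5969 | cruise [0.5969, 1.1937) | windmill J≥1.1937
J = 0.4249 → climb

J = 0.4249, regime = climb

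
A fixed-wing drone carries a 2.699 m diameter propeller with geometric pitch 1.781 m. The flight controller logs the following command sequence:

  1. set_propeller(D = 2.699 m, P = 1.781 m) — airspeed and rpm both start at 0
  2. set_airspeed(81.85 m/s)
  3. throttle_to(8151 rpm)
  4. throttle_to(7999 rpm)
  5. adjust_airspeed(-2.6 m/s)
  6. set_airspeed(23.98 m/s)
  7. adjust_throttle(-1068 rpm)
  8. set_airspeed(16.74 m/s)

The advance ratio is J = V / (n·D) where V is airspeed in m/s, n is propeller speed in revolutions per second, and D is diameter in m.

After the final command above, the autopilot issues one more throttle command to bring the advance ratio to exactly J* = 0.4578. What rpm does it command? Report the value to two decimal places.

set_propeller: D = 2.699 m, P = 1.781 m (p = P/D = 0.659874); state ← (V=0, rpm=0)
set_airspeed(81.85): V ← 81.85 m/s
throttle_to(8151): rpm ← 8151
throttle_to(7999): rpm ← 7999
adjust_airspeed(-2.6): V ← 81.85 -2.6 = 79.25 m/s
set_airspeed(23.98): V ← 23.98 m/s
adjust_throttle(-1068): rpm ← 7999 -1068 = 6931
set_airspeed(16.74): V ← 16.74 m/s
final state: V = 16.74 m/s, rpm = 6931 → n = rpm/60 = 115.516667 rev/s
target J* = 0.4578; solve J* = V/(n·D) for n: n = V/(J*·D) = 16.74/(0.4578 × 2.699) = 13.548050 rev/s
rpm = 60·n = 812.882981

rpm = 812.88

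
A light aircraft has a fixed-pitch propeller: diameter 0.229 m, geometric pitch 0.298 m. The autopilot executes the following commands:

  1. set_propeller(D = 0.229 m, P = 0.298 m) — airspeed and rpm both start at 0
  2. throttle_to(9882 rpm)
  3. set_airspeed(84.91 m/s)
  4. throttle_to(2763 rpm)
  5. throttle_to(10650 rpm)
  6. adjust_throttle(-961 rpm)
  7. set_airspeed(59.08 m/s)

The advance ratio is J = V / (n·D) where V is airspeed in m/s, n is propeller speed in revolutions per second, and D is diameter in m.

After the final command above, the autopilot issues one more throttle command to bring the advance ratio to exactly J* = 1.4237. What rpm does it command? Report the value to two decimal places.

rpm = 10872.71

set_propeller: D = 0.229 m, P = 0.298 m (p = P/D = 1.301310); state ← (V=0, rpm=0)
throttle_to(9882): rpm ← 9882
set_airspeed(84.91): V ← 84.91 m/s
throttle_to(2763): rpm ← 2763
throttle_to(10650): rpm ← 10650
adjust_throttle(-961): rpm ← 10650 -961 = 9689
set_airspeed(59.08): V ← 59.08 m/s
final state: V = 59.08 m/s, rpm = 9689 → n = rpm/60 = 161.483333 rev/s
target J* = 1.4237; solve J* = V/(n·D) for n: n = V/(J*·D) = 59.08/(1.4237 × 0.229) = 181.211819 rev/s
rpm = 60·n = 10872.709126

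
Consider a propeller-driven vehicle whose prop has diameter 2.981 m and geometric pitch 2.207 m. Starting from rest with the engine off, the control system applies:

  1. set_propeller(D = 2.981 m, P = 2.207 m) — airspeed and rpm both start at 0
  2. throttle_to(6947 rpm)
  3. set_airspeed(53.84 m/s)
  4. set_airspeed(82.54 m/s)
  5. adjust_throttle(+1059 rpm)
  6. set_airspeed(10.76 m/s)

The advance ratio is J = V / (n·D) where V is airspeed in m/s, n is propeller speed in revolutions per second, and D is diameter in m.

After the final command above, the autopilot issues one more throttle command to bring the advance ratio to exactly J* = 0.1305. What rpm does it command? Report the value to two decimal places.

set_propeller: D = 2.981 m, P = 2.207 m (p = P/D = 0.740356); state ← (V=0, rpm=0)
throttle_to(6947): rpm ← 6947
set_airspeed(53.84): V ← 53.84 m/s
set_airspeed(82.54): V ← 82.54 m/s
adjust_throttle(+1059): rpm ← 6947 +1059 = 8006
set_airspeed(10.76): V ← 10.76 m/s
final state: V = 10.76 m/s, rpm = 8006 → n = rpm/60 = 133.433333 rev/s
target J* = 0.1305; solve J* = V/(n·D) for n: n = V/(J*·D) = 10.76/(0.1305 × 2.981) = 27.659211 rev/s
rpm = 60·n = 1659.552646

rpm = 1659.55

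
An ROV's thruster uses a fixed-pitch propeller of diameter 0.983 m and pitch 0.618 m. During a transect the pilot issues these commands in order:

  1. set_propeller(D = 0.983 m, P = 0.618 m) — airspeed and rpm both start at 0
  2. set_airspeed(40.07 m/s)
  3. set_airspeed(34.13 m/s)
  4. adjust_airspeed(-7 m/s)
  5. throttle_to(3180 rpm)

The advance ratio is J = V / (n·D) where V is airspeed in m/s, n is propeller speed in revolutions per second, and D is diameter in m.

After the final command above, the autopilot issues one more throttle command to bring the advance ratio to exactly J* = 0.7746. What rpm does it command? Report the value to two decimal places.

set_propeller: D = 0.983 m, P = 0.618 m (p = P/D = 0.628688); state ← (V=0, rpm=0)
set_airspeed(40.07): V ← 40.07 m/s
set_airspeed(34.13): V ← 34.13 m/s
adjust_airspeed(-7): V ← 34.13 -7 = 27.13 m/s
throttle_to(3180): rpm ← 3180
final state: V = 27.13 m/s, rpm = 3180 → n = rpm/60 = 53.000000 rev/s
target J* = 0.7746; solve J* = V/(n·D) for n: n = V/(J*·D) = 27.13/(0.7746 × 0.983) = 35.630243 rev/s
rpm = 60·n = 2137.814575

rpm = 2137.81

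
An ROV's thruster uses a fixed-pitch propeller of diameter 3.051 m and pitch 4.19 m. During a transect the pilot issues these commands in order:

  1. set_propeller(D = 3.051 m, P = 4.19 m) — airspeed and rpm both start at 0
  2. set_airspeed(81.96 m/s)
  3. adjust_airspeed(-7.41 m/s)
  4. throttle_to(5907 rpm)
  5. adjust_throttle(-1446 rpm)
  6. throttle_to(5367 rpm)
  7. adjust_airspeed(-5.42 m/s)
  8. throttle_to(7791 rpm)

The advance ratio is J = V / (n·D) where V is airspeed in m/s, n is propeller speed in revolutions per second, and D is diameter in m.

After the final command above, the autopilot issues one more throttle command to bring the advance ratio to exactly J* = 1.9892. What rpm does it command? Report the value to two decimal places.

rpm = 683.43

set_propeller: D = 3.051 m, P = 4.19 m (p = P/D = 1.373320); state ← (V=0, rpm=0)
set_airspeed(81.96): V ← 81.96 m/s
adjust_airspeed(-7.41): V ← 81.96 -7.41 = 74.55 m/s
throttle_to(5907): rpm ← 5907
adjust_throttle(-1446): rpm ← 5907 -1446 = 4461
throttle_to(5367): rpm ← 5367
adjust_airspeed(-5.42): V ← 74.55 -5.42 = 69.13 m/s
throttle_to(7791): rpm ← 7791
final state: V = 69.13 m/s, rpm = 7791 → n = rpm/60 = 129.850000 rev/s
target J* = 1.9892; solve J* = V/(n·D) for n: n = V/(J*·D) = 69.13/(1.9892 × 3.051) = 11.390582 rev/s
rpm = 60·n = 683.434895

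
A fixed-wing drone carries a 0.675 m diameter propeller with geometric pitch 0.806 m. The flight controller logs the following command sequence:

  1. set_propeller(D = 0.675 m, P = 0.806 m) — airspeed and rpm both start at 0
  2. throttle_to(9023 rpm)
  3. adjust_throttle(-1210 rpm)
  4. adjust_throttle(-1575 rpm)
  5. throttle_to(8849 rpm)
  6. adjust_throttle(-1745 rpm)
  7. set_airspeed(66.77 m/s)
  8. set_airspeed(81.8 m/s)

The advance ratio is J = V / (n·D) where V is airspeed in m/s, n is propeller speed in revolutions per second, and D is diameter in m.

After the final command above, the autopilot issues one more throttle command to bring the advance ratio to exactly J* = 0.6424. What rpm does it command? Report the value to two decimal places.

set_propeller: D = 0.675 m, P = 0.806 m (p = P/D = 1.194074); state ← (V=0, rpm=0)
throttle_to(9023): rpm ← 9023
adjust_throttle(-1210): rpm ← 9023 -1210 = 7813
adjust_throttle(-1575): rpm ← 7813 -1575 = 6238
throttle_to(8849): rpm ← 8849
adjust_throttle(-1745): rpm ← 8849 -1745 = 7104
set_airspeed(66.77): V ← 66.77 m/s
set_airspeed(81.8): V ← 81.8 m/s
final state: V = 81.8 m/s, rpm = 7104 → n = rpm/60 = 118.400000 rev/s
target J* = 0.6424; solve J* = V/(n·D) for n: n = V/(J*·D) = 81.8/(0.6424 × 0.675) = 188.644435 rev/s
rpm = 60·n = 11318.666113

rpm = 11318.67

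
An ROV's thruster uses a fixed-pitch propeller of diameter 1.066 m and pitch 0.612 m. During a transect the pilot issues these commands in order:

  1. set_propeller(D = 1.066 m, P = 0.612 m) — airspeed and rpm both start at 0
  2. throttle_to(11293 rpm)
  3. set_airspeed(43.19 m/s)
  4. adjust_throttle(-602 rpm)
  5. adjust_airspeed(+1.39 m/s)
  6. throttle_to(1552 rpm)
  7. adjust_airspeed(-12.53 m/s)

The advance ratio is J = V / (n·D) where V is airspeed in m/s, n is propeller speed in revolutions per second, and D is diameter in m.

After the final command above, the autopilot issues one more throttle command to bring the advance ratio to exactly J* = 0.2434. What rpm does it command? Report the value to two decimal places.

set_propeller: D = 1.066 m, P = 0.612 m (p = P/D = 0.574109); state ← (V=0, rpm=0)
throttle_to(11293): rpm ← 11293
set_airspeed(43.19): V ← 43.19 m/s
adjust_throttle(-602): rpm ← 11293 -602 = 10691
adjust_airspeed(+1.39): V ← 43.19 +1.39 = 44.58 m/s
throttle_to(1552): rpm ← 1552
adjust_airspeed(-12.53): V ← 44.58 -12.53 = 32.05 m/s
final state: V = 32.05 m/s, rpm = 1552 → n = rpm/60 = 25.866667 rev/s
target J* = 0.2434; solve J* = V/(n·D) for n: n = V/(J*·D) = 32.05/(0.2434 × 1.066) = 123.523690 rev/s
rpm = 60·n = 7411.421374

rpm = 7411.42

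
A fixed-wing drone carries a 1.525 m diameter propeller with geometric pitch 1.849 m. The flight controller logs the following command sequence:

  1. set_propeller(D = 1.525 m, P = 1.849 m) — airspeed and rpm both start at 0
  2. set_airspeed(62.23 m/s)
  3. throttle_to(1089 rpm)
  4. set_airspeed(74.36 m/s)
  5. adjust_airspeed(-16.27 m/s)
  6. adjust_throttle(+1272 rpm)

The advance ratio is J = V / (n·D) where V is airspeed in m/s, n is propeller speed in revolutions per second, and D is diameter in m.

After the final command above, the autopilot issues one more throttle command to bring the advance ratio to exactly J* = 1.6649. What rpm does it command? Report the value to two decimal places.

set_propeller: D = 1.525 m, P = 1.849 m (p = P/D = 1.212459); state ← (V=0, rpm=0)
set_airspeed(62.23): V ← 62.23 m/s
throttle_to(1089): rpm ← 1089
set_airspeed(74.36): V ← 74.36 m/s
adjust_airspeed(-16.27): V ← 74.36 -16.27 = 58.09 m/s
adjust_throttle(+1272): rpm ← 1089 +1272 = 2361
final state: V = 58.09 m/s, rpm = 2361 → n = rpm/60 = 39.350000 rev/s
target J* = 1.6649; solve J* = V/(n·D) for n: n = V/(J*·D) = 58.09/(1.6649 × 1.525) = 22.879334 rev/s
rpm = 60·n = 1372.760044

rpm = 1372.76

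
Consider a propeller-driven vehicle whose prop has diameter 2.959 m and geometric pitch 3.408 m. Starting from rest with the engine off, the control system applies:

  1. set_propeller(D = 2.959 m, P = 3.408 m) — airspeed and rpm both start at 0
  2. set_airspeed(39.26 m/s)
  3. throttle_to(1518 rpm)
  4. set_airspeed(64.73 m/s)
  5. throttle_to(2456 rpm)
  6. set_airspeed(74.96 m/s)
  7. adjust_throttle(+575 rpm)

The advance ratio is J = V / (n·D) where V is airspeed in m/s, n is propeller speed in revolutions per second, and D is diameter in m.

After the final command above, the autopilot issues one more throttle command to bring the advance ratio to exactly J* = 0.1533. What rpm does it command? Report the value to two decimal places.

set_propeller: D = 2.959 m, P = 3.408 m (p = P/D = 1.151740); state ← (V=0, rpm=0)
set_airspeed(39.26): V ← 39.26 m/s
throttle_to(1518): rpm ← 1518
set_airspeed(64.73): V ← 64.73 m/s
throttle_to(2456): rpm ← 2456
set_airspeed(74.96): V ← 74.96 m/s
adjust_throttle(+575): rpm ← 2456 +575 = 3031
final state: V = 74.96 m/s, rpm = 3031 → n = rpm/60 = 50.516667 rev/s
target J* = 0.1533; solve J* = V/(n·D) for n: n = V/(J*·D) = 74.96/(0.1533 × 2.959) = 165.250377 rev/s
rpm = 60·n = 9915.022595

rpm = 9915.02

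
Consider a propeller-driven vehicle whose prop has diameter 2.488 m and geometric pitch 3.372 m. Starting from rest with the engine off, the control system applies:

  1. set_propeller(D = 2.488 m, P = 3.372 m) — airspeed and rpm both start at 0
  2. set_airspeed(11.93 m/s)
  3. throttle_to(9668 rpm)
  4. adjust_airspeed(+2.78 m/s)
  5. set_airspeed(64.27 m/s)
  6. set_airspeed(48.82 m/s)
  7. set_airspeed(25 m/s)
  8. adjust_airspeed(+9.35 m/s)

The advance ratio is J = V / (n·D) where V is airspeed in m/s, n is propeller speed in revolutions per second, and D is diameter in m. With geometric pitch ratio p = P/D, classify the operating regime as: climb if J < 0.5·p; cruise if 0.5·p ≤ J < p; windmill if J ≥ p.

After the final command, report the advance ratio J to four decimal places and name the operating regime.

J = 0.0857, regime = climb

set_propeller: D = 2.488 m, P = 3.372 m (p = P/D = 1.355305); state ← (V=0, rpm=0)
set_airspeed(11.93): V ← 11.93 m/s
throttle_to(9668): rpm ← 9668
adjust_airspeed(+2.78): V ← 11.93 +2.78 = 14.71 m/s
set_airspeed(64.27): V ← 64.27 m/s
set_airspeed(48.82): V ← 48.82 m/s
set_airspeed(25): V ← 25 m/s
adjust_airspeed(+9.35): V ← 25 +9.35 = 34.35 m/s
final state: V = 34.35 m/s, rpm = 9668 → n = rpm/60 = 161.133333 rev/s
J = V / (n·D) = 34.35 / (161.133333 × 2.488) = 0.085682
regime bands: climb J<0.6777 | cruise [0.6777, 1.3553) | windmill J≥1.3553
J = 0.0857 → climb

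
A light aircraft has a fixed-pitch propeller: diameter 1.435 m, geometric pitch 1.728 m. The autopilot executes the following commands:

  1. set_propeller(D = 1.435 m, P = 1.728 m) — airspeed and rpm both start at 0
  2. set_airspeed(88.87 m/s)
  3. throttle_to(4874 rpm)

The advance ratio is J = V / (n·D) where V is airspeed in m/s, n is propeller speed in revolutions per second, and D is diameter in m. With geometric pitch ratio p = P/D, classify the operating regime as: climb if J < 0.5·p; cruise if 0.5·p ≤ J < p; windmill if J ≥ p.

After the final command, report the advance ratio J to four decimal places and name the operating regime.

set_propeller: D = 1.435 m, P = 1.728 m (p = P/D = 1.204181); state ← (V=0, rpm=0)
set_airspeed(88.87): V ← 88.87 m/s
throttle_to(4874): rpm ← 4874
final state: V = 88.87 m/s, rpm = 4874 → n = rpm/60 = 81.233333 rev/s
J = V / (n·D) = 88.87 / (81.233333 × 1.435) = 0.762376
regime bands: climb J<0.6021 | cruise [0.6021, 1.2042) | windmill J≥1.2042
J = 0.7624 → cruise

J = 0.7624, regime = cruise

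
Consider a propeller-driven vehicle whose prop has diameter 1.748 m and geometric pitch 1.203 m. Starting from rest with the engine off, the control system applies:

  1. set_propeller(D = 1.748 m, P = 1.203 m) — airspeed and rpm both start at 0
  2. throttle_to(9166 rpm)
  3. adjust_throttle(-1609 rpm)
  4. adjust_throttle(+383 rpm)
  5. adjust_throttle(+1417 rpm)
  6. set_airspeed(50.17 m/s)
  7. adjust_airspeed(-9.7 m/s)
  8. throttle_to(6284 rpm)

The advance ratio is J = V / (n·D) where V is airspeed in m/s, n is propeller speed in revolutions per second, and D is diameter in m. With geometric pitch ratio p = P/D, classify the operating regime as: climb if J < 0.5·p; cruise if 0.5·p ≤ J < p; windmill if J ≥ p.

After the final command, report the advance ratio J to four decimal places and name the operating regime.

set_propeller: D = 1.748 m, P = 1.203 m (p = P/D = 0.688215); state ← (V=0, rpm=0)
throttle_to(9166): rpm ← 9166
adjust_throttle(-1609): rpm ← 9166 -1609 = 7557
adjust_throttle(+383): rpm ← 7557 +383 = 7940
adjust_throttle(+1417): rpm ← 7940 +1417 = 9357
set_airspeed(50.17): V ← 50.17 m/s
adjust_airspeed(-9.7): V ← 50.17 -9.7 = 40.47 m/s
throttle_to(6284): rpm ← 6284
final state: V = 40.47 m/s, rpm = 6284 → n = rpm/60 = 104.733333 rev/s
J = V / (n·D) = 40.47 / (104.733333 × 1.748) = 0.221058
regime bands: climb J<0.3441 | cruise [0.3441, 0.6882) | windmill J≥0.6882
J = 0.2211 → climb

J = 0.2211, regime = climb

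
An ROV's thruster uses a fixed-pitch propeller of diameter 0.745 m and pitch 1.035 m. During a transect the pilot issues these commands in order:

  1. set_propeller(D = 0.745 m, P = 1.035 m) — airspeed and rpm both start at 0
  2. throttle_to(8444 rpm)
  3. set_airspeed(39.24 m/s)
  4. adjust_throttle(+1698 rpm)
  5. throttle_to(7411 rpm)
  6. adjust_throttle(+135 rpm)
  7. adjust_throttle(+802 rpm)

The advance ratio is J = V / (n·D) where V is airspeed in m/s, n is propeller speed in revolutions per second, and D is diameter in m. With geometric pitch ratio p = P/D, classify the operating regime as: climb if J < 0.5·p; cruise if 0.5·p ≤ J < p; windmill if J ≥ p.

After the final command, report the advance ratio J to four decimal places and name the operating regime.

J = 0.3786, regime = climb

set_propeller: D = 0.745 m, P = 1.035 m (p = P/D = 1.389262); state ← (V=0, rpm=0)
throttle_to(8444): rpm ← 8444
set_airspeed(39.24): V ← 39.24 m/s
adjust_throttle(+1698): rpm ← 8444 +1698 = 10142
throttle_to(7411): rpm ← 7411
adjust_throttle(+135): rpm ← 7411 +135 = 7546
adjust_throttle(+802): rpm ← 7546 +802 = 8348
final state: V = 39.24 m/s, rpm = 8348 → n = rpm/60 = 139.133333 rev/s
J = V / (n·D) = 39.24 / (139.133333 × 0.745) = 0.378566
regime bands: climb J<0.6946 | cruise [0.6946, 1.3893) | windmill J≥1.3893
J = 0.3786 → climb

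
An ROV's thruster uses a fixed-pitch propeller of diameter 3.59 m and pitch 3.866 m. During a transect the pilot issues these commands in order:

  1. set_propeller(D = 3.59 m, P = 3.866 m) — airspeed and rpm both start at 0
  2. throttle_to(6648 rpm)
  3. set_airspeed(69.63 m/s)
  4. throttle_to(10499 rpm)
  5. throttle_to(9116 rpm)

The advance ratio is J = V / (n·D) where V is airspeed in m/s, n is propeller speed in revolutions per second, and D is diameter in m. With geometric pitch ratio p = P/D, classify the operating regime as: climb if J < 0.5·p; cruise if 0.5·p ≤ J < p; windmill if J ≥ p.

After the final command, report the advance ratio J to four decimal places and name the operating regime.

J = 0.1277, regime = climb

set_propeller: D = 3.59 m, P = 3.866 m (p = P/D = 1.076880); state ← (V=0, rpm=0)
throttle_to(6648): rpm ← 6648
set_airspeed(69.63): V ← 69.63 m/s
throttle_to(10499): rpm ← 10499
throttle_to(9116): rpm ← 9116
final state: V = 69.63 m/s, rpm = 9116 → n = rpm/60 = 151.933333 rev/s
J = V / (n·D) = 69.63 / (151.933333 × 3.59) = 0.127658
regime bands: climb J<0.5384 | cruise [0.5384, 1.0769) | windmill J≥1.0769
J = 0.1277 → climb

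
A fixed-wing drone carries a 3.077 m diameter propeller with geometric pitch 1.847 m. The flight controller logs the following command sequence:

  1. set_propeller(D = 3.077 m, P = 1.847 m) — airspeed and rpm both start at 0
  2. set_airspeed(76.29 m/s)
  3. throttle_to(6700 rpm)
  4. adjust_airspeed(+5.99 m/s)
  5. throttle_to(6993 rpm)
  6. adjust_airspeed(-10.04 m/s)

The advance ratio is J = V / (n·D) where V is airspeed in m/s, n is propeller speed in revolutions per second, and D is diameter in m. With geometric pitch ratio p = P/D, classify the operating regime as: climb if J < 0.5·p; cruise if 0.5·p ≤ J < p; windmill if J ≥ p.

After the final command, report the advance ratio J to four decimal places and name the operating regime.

J = 0.2014, regime = climb

set_propeller: D = 3.077 m, P = 1.847 m (p = P/D = 0.600260); state ← (V=0, rpm=0)
set_airspeed(76.29): V ← 76.29 m/s
throttle_to(6700): rpm ← 6700
adjust_airspeed(+5.99): V ← 76.29 +5.99 = 82.28 m/s
throttle_to(6993): rpm ← 6993
adjust_airspeed(-10.04): V ← 82.28 -10.04 = 72.24 m/s
final state: V = 72.24 m/s, rpm = 6993 → n = rpm/60 = 116.550000 rev/s
J = V / (n·D) = 72.24 / (116.550000 × 3.077) = 0.201436
regime bands: climb J<0.3001 | cruise [0.3001, 0.6003) | windmill J≥0.6003
J = 0.2014 → climb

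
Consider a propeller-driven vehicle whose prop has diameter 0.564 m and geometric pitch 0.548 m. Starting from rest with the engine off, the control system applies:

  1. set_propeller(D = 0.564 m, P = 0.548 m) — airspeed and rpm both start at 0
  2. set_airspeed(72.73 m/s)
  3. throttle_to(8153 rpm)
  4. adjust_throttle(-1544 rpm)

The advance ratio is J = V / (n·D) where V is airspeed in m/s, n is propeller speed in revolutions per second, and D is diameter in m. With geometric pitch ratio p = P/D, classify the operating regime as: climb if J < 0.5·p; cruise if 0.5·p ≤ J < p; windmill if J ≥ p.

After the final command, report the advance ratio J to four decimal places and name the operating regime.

set_propeller: D = 0.564 m, P = 0.548 m (p = P/D = 0.971631); state ← (V=0, rpm=0)
set_airspeed(72.73): V ← 72.73 m/s
throttle_to(8153): rpm ← 8153
adjust_throttle(-1544): rpm ← 8153 -1544 = 6609
final state: V = 72.73 m/s, rpm = 6609 → n = rpm/60 = 110.150000 rev/s
J = V / (n·D) = 72.73 / (110.150000 × 0.564) = 1.170712
regime bands: climb J<0.4858 | cruise [0.4858, 0.9716) | windmill J≥0.9716
J = 1.1707 → windmill

J = 1.1707, regime = windmill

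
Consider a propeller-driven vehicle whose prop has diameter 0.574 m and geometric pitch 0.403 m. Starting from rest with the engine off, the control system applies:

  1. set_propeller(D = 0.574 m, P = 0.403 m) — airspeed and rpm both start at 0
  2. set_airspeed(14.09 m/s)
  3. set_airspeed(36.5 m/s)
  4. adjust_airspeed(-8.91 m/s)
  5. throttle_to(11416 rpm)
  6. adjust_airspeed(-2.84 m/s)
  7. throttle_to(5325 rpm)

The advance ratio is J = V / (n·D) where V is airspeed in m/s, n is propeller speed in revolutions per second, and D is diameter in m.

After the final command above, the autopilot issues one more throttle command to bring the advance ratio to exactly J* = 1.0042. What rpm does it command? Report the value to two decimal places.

rpm = 2576.29

set_propeller: D = 0.574 m, P = 0.403 m (p = P/D = 0.702091); state ← (V=0, rpm=0)
set_airspeed(14.09): V ← 14.09 m/s
set_airspeed(36.5): V ← 36.5 m/s
adjust_airspeed(-8.91): V ← 36.5 -8.91 = 27.59 m/s
throttle_to(11416): rpm ← 11416
adjust_airspeed(-2.84): V ← 27.59 -2.84 = 24.75 m/s
throttle_to(5325): rpm ← 5325
final state: V = 24.75 m/s, rpm = 5325 → n = rpm/60 = 88.750000 rev/s
target J* = 1.0042; solve J* = V/(n·D) for n: n = V/(J*·D) = 24.75/(1.0042 × 0.574) = 42.938127 rev/s
rpm = 60·n = 2576.287606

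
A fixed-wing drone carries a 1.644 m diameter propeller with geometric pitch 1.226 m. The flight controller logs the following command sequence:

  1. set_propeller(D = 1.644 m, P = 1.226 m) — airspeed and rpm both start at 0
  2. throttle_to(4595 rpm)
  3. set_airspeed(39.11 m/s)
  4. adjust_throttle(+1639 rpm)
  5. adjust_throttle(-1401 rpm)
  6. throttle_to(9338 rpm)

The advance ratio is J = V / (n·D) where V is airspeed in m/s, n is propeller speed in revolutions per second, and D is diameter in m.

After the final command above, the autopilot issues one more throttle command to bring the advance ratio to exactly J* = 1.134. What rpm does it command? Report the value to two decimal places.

rpm = 1258.71

set_propeller: D = 1.644 m, P = 1.226 m (p = P/D = 0.745742); state ← (V=0, rpm=0)
throttle_to(4595): rpm ← 4595
set_airspeed(39.11): V ← 39.11 m/s
adjust_throttle(+1639): rpm ← 4595 +1639 = 6234
adjust_throttle(-1401): rpm ← 6234 -1401 = 4833
throttle_to(9338): rpm ← 9338
final state: V = 39.11 m/s, rpm = 9338 → n = rpm/60 = 155.633333 rev/s
target J* = 1.134; solve J* = V/(n·D) for n: n = V/(J*·D) = 39.11/(1.134 × 1.644) = 20.978428 rev/s
rpm = 60·n = 1258.705699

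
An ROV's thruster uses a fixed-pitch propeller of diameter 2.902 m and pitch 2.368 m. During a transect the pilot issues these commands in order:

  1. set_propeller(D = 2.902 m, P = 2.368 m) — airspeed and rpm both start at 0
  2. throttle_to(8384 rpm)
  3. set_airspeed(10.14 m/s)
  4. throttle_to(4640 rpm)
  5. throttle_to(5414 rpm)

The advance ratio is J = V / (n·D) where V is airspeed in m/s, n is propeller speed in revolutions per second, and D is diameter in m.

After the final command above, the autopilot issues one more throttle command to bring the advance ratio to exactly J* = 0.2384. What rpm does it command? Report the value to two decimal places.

set_propeller: D = 2.902 m, P = 2.368 m (p = P/D = 0.815989); state ← (V=0, rpm=0)
throttle_to(8384): rpm ← 8384
set_airspeed(10.14): V ← 10.14 m/s
throttle_to(4640): rpm ← 4640
throttle_to(5414): rpm ← 5414
final state: V = 10.14 m/s, rpm = 5414 → n = rpm/60 = 90.233333 rev/s
target J* = 0.2384; solve J* = V/(n·D) for n: n = V/(J*·D) = 10.14/(0.2384 × 2.902) = 14.656636 rev/s
rpm = 60·n = 879.398147

rpm = 879.40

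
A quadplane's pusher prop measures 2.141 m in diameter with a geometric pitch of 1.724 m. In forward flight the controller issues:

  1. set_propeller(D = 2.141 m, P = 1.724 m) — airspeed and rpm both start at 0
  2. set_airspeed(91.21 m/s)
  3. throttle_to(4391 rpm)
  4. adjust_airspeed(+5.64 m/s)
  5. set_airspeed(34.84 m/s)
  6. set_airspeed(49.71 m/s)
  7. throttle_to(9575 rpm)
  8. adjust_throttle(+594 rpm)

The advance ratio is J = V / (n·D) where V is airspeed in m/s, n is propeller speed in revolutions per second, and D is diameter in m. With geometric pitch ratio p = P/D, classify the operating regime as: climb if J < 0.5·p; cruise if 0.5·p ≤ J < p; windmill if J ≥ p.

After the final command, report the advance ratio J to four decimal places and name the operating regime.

J = 0.1370, regime = climb

set_propeller: D = 2.141 m, P = 1.724 m (p = P/D = 0.805231); state ← (V=0, rpm=0)
set_airspeed(91.21): V ← 91.21 m/s
throttle_to(4391): rpm ← 4391
adjust_airspeed(+5.64): V ← 91.21 +5.64 = 96.85 m/s
set_airspeed(34.84): V ← 34.84 m/s
set_airspeed(49.71): V ← 49.71 m/s
throttle_to(9575): rpm ← 9575
adjust_throttle(+594): rpm ← 9575 +594 = 10169
final state: V = 49.71 m/s, rpm = 10169 → n = rpm/60 = 169.483333 rev/s
J = V / (n·D) = 49.71 / (169.483333 × 2.141) = 0.136994
regime bands: climb J<0.4026 | cruise [0.4026, 0.8052) | windmill J≥0.8052
J = 0.1370 → climb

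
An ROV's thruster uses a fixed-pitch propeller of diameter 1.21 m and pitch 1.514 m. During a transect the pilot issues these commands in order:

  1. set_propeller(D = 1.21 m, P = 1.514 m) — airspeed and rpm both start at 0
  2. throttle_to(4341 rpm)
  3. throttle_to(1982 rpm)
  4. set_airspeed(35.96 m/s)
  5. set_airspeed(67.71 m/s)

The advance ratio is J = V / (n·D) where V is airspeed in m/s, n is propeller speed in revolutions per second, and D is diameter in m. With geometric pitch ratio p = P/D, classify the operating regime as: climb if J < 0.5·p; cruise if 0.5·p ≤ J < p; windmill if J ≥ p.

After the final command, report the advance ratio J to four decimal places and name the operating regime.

J = 1.6940, regime = windmill

set_propeller: D = 1.21 m, P = 1.514 m (p = P/D = 1.251240); state ← (V=0, rpm=0)
throttle_to(4341): rpm ← 4341
throttle_to(1982): rpm ← 1982
set_airspeed(35.96): V ← 35.96 m/s
set_airspeed(67.71): V ← 67.71 m/s
final state: V = 67.71 m/s, rpm = 1982 → n = rpm/60 = 33.033333 rev/s
J = V / (n·D) = 67.71 / (33.033333 × 1.21) = 1.694006
regime bands: climb J<0.6256 | cruise [0.6256, 1.2512) | windmill J≥1.2512
J = 1.6940 → windmill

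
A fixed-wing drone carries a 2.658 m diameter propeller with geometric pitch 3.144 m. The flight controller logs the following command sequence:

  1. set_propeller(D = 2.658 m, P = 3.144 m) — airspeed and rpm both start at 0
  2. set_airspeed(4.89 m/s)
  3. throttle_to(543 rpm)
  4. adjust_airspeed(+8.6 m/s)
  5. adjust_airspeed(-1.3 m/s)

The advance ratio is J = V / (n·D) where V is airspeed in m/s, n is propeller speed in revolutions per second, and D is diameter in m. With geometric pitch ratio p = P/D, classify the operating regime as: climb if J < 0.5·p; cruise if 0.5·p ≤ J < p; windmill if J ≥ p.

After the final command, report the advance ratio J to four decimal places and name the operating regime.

set_propeller: D = 2.658 m, P = 3.144 m (p = P/D = 1.182844); state ← (V=0, rpm=0)
set_airspeed(4.89): V ← 4.89 m/s
throttle_to(543): rpm ← 543
adjust_airspeed(+8.6): V ← 4.89 +8.6 = 13.49 m/s
adjust_airspeed(-1.3): V ← 13.49 -1.3 = 12.19 m/s
final state: V = 12.19 m/s, rpm = 543 → n = rpm/60 = 9.050000 rev/s
J = V / (n·D) = 12.19 / (9.050000 × 2.658) = 0.506757
regime bands: climb J<0.5914 | cruise [0.5914, 1.1828) | windmill J≥1.1828
J = 0.5068 → climb

J = 0.5068, regime = climb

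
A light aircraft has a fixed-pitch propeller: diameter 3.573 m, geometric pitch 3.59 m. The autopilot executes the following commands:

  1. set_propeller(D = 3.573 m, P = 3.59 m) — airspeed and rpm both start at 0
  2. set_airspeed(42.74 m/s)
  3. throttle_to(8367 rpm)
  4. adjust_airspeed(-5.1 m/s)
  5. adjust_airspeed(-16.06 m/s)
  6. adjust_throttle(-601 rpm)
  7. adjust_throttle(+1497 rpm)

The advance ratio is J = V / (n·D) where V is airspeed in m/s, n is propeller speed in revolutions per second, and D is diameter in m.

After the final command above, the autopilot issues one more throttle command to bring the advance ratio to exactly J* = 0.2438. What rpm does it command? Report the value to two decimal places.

rpm = 1486.40

set_propeller: D = 3.573 m, P = 3.59 m (p = P/D = 1.004758); state ← (V=0, rpm=0)
set_airspeed(42.74): V ← 42.74 m/s
throttle_to(8367): rpm ← 8367
adjust_airspeed(-5.1): V ← 42.74 -5.1 = 37.64 m/s
adjust_airspeed(-16.06): V ← 37.64 -16.06 = 21.58 m/s
adjust_throttle(-601): rpm ← 8367 -601 = 7766
adjust_throttle(+1497): rpm ← 7766 +1497 = 9263
final state: V = 21.58 m/s, rpm = 9263 → n = rpm/60 = 154.383333 rev/s
target J* = 0.2438; solve J* = V/(n·D) for n: n = V/(J*·D) = 21.58/(0.2438 × 3.573) = 24.773349 rev/s
rpm = 60·n = 1486.400947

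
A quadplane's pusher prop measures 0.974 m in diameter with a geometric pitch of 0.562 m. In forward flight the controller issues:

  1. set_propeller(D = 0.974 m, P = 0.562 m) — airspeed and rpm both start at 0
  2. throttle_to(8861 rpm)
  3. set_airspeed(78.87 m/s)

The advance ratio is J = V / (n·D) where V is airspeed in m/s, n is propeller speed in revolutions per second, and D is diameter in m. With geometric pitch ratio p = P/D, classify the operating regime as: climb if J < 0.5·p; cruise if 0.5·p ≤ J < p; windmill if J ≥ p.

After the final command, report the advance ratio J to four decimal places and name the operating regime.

set_propeller: D = 0.974 m, P = 0.562 m (p = P/D = 0.577002); state ← (V=0, rpm=0)
throttle_to(8861): rpm ← 8861
set_airspeed(78.87): V ← 78.87 m/s
final state: V = 78.87 m/s, rpm = 8861 → n = rpm/60 = 147.683333 rev/s
J = V / (n·D) = 78.87 / (147.683333 × 0.974) = 0.548304
regime bands: climb J<0.2885 | cruise [0.2885, 0.5770) | windmill J≥0.5770
J = 0.5483 → cruise

J = 0.5483, regime = cruise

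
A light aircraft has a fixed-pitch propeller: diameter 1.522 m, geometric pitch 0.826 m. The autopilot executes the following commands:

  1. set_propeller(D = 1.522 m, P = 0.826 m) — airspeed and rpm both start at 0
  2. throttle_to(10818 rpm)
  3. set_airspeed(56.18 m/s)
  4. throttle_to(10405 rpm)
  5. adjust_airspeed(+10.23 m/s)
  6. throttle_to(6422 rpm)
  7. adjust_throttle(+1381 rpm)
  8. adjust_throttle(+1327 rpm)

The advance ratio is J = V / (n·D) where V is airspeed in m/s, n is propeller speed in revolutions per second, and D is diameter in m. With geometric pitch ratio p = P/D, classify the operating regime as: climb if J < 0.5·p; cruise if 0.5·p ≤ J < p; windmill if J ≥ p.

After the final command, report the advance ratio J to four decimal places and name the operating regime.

set_propeller: D = 1.522 m, P = 0.826 m (p = P/D = 0.542707); state ← (V=0, rpm=0)
throttle_to(10818): rpm ← 10818
set_airspeed(56.18): V ← 56.18 m/s
throttle_to(10405): rpm ← 10405
adjust_airspeed(+10.23): V ← 56.18 +10.23 = 66.41 m/s
throttle_to(6422): rpm ← 6422
adjust_throttle(+1381): rpm ← 6422 +1381 = 7803
adjust_throttle(+1327): rpm ← 7803 +1327 = 9130
final state: V = 66.41 m/s, rpm = 9130 → n = rpm/60 = 152.166667 rev/s
J = V / (n·D) = 66.41 / (152.166667 × 1.522) = 0.286747
regime bands: climb J<0.2714 | cruise [0.2714, 0.5427) | windmill J≥0.5427
J = 0.2867 → cruise

J = 0.2867, regime = cruise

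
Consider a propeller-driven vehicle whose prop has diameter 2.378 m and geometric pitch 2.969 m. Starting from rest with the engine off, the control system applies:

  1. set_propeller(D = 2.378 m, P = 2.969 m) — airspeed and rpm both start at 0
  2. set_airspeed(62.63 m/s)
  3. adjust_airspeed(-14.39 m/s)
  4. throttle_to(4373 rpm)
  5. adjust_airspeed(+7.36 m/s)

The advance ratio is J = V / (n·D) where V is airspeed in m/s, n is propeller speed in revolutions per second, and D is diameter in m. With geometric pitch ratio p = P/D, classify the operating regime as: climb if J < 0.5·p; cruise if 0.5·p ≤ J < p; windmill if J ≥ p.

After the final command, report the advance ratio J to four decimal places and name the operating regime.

set_propeller: D = 2.378 m, P = 2.969 m (p = P/D = 1.248528); state ← (V=0, rpm=0)
set_airspeed(62.63): V ← 62.63 m/s
adjust_airspeed(-14.39): V ← 62.63 -14.39 = 48.24 m/s
throttle_to(4373): rpm ← 4373
adjust_airspeed(+7.36): V ← 48.24 +7.36 = 55.6 m/s
final state: V = 55.6 m/s, rpm = 4373 → n = rpm/60 = 72.883333 rev/s
J = V / (n·D) = 55.6 / (72.883333 × 2.378) = 0.320800
regime bands: climb J<0.6243 | cruise [0.6243, 1.2485) | windmill J≥1.2485
J = 0.3208 → climb

J = 0.3208, regime = climb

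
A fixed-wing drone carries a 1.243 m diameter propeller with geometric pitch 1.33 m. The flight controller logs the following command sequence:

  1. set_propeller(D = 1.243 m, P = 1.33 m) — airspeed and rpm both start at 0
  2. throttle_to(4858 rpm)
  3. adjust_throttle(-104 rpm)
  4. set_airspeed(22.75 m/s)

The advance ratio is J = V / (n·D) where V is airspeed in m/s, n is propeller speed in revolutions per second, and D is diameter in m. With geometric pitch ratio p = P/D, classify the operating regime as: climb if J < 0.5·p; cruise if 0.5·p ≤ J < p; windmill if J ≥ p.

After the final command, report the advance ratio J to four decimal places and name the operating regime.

set_propeller: D = 1.243 m, P = 1.33 m (p = P/D = 1.069992); state ← (V=0, rpm=0)
throttle_to(4858): rpm ← 4858
adjust_throttle(-104): rpm ← 4858 -104 = 4754
set_airspeed(22.75): V ← 22.75 m/s
final state: V = 22.75 m/s, rpm = 4754 → n = rpm/60 = 79.233333 rev/s
J = V / (n·D) = 22.75 / (79.233333 × 1.243) = 0.230995
regime bands: climb J<0.5350 | cruise [0.5350, 1.0700) | windmill J≥1.0700
J = 0.2310 → climb

J = 0.2310, regime = climb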